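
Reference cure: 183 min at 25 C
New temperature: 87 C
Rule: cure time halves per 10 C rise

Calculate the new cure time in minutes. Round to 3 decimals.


factor = 2^((87-25)/10) = 73.5167
t_new = 183 / 73.5167 = 2.489 min

2.489


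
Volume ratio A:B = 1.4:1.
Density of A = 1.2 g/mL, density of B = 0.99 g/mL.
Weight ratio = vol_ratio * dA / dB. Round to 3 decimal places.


Wt ratio = 1.4 * 1.2 / 0.99
= 1.697

1.697


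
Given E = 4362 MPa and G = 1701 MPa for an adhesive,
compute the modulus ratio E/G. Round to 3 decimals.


E/G ratio = 4362 / 1701 = 2.564

2.564


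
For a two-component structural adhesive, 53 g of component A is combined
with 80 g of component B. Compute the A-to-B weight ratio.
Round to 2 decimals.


Weight ratio A:B = 53 / 80
= 0.66

0.66


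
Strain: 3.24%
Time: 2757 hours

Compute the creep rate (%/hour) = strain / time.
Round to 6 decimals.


Creep rate = 3.24 / 2757
= 0.001175 %/h

0.001175


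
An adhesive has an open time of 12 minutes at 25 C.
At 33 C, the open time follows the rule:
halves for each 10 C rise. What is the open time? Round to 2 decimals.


Factor = 2^((33-25)/10) = 1.7411
Open time = 12 / 1.7411 = 6.89 min

6.89


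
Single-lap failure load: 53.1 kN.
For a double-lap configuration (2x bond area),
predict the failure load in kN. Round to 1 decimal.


Failure load = 53.1 * 2 = 106.2 kN

106.2


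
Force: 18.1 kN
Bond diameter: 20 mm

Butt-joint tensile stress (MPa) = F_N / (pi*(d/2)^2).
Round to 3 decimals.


F_N = 18.1 * 1000 = 18100.0 N
A = pi*(10.0)^2 = 314.1593 mm^2
stress = 18100.0 / 314.1593 = 57.614 MPa

57.614


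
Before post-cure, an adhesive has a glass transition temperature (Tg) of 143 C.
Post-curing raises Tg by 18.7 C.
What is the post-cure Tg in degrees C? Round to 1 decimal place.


Tg_post = Tg_base + delta_Tg
= 143 + 18.7
= 161.7 C

161.7


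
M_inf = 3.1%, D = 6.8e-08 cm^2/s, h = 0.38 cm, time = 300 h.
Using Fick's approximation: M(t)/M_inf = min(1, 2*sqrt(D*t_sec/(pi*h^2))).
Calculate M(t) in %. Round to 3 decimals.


t = 1080000 s
ratio = min(1, 2*sqrt(6.8e-08*1080000/(pi*0.1444)))
= 0.804707
M(t) = 3.1 * 0.804707 = 2.495%

2.495


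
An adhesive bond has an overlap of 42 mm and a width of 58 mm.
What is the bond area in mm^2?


Bond area = overlap * width
= 42 * 58
= 2436 mm^2

2436


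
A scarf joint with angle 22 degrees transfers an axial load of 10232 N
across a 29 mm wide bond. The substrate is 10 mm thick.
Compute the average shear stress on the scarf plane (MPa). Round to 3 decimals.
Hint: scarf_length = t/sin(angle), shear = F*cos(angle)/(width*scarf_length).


scarf_length = 10 / sin(22 deg) = 26.6947 mm
cos(22 deg) = 0.927184
shear stress = 10232 * 0.927184 / (29 * 26.6947)
= 12.255 MPa

12.255


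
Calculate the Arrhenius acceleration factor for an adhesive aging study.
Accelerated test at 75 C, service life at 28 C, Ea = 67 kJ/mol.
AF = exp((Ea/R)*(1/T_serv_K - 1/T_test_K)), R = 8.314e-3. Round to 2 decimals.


T_test = 348.15 K, T_serv = 301.15 K
Ea/R = 67 / 0.008314 = 8058.70
AF = exp(8058.70 * (1/301.15 - 1/348.15))
= 37.06

37.06


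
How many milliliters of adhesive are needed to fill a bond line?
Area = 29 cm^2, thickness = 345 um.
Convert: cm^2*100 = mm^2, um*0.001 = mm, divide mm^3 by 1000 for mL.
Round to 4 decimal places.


= (29 * 100) * (345 * 0.001) / 1000
= 1.0005 mL

1.0005


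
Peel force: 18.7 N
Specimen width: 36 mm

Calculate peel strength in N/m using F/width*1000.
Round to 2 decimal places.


Peel strength = 18.7 / 36 * 1000 = 519.44 N/m

519.44


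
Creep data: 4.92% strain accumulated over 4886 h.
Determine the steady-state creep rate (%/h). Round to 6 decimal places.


Rate = 4.92 / 4886 = 0.001007 %/h

0.001007


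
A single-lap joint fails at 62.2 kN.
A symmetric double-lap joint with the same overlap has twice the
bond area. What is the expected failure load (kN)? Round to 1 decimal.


Double-lap load = 2 * 62.2 = 124.4 kN

124.4


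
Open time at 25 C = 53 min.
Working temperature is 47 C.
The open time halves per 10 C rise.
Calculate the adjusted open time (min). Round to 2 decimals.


factor = 2^((47 - 25) / 10) = 4.5948
ot = 53 / 4.5948 = 11.53 min

11.53


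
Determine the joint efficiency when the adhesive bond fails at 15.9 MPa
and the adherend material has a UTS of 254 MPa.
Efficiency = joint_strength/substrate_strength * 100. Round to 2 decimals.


Joint efficiency = 15.9 / 254 * 100
= 6.26%

6.26


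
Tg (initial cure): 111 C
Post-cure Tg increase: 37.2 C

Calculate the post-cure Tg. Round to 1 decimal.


Post-cure Tg = 111 + 37.2 = 148.2 C

148.2


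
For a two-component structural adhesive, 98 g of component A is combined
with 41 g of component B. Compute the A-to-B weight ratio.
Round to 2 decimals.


Weight ratio A:B = 98 / 41
= 2.39

2.39


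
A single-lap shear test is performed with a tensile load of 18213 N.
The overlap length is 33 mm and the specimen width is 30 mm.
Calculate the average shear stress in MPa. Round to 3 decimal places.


Shear stress = F / (overlap * width)
= 18213 / (33 * 30)
= 18213 / 990
= 18.397 MPa

18.397


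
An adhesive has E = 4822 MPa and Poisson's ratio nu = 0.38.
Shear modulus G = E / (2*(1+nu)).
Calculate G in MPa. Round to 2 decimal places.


G = 4822 / (2*(1+0.38))
= 4822 / 2.76
= 1747.10 MPa

1747.10


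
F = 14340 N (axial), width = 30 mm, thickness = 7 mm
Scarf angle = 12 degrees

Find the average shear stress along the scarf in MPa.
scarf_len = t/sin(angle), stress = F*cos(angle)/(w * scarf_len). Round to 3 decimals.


scarf_len = 7/sin(12 deg) = 33.6681
cos(12 deg) = 0.978148
stress = 14340*0.978148/(30*33.6681) = 13.887 MPa

13.887


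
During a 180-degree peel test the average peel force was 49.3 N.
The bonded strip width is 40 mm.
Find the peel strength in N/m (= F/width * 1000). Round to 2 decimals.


Peel strength = F/width * 1000
= 49.3 / 40 * 1000
= 1232.50 N/m

1232.50


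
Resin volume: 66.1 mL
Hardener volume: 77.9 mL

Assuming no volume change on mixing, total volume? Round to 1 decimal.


V_total = 66.1 + 77.9 = 144.0 mL

144.0


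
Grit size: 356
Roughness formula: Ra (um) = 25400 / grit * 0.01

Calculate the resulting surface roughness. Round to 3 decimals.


Ra = 25400 / 356 * 0.01
= 0.713 um

0.713


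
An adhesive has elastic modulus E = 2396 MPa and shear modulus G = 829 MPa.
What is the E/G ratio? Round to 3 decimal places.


E/G = 2396 / 829 = 2.890

2.890


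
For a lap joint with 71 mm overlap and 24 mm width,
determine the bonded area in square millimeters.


Area = 71 * 24 = 1704 mm^2

1704


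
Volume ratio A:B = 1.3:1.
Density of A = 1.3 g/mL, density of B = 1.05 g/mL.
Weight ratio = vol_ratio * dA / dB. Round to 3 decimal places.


Wt ratio = 1.3 * 1.3 / 1.05
= 1.610

1.610


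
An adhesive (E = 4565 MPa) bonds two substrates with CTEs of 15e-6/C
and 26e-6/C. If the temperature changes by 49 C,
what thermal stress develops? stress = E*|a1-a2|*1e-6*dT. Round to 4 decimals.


Stress = 4565 * |15 - 26| * 1e-6 * 49
= 2.4605 MPa

2.4605


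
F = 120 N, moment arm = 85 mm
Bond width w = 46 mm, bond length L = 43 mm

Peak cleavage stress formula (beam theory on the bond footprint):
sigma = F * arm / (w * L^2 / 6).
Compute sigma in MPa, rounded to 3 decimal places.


sigma = (120 * 85) / (46 * 1849 / 6)
= 10200 * 6 / 85054
= 61200 / 85054
= 0.720 MPa

0.720


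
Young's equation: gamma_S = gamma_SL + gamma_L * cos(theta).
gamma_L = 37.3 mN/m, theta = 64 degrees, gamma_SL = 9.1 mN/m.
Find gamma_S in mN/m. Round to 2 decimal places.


cos(64 deg) = 0.438371
gamma_S = 9.1 + 37.3 * 0.438371
= 25.45 mN/m

25.45


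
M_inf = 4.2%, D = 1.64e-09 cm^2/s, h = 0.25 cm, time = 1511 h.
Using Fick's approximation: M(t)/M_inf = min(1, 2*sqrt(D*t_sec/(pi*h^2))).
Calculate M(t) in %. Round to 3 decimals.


t = 5439600 s
ratio = min(1, 2*sqrt(1.64e-09*5439600/(pi*0.0625)))
= 0.426305
M(t) = 4.2 * 0.426305 = 1.790%

1.790


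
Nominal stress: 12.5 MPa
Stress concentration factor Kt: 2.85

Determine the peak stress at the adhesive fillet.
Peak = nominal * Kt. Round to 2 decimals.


Peak stress = 12.5 * 2.85
= 35.63 MPa

35.63


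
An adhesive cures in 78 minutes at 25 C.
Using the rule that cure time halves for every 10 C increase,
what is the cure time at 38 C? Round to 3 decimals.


Factor = 2^((38 - 25) / 10) = 2.4623
Cure time = 78 / 2.4623
= 31.678 minutes

31.678


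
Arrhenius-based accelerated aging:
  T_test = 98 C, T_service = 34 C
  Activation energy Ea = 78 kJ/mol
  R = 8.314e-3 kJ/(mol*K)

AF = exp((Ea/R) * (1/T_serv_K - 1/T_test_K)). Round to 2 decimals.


T_test_K = 371.15, T_serv_K = 307.15
AF = exp((78/8.314e-3) * (1/307.15 - 1/371.15))
= 193.84

193.84


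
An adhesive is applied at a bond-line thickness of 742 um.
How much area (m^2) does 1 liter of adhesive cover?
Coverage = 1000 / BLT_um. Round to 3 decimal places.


Coverage = 1000 / 742 = 1.348 m^2

1.348


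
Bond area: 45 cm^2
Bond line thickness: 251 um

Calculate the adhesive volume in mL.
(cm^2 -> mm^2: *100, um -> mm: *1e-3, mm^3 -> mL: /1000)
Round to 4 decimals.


V = 45*100 * 251*1e-3 / 1000
= 1.1295 mL

1.1295


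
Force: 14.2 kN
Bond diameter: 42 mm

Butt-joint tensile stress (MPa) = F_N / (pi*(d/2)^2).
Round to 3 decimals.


F_N = 14.2 * 1000 = 14200.0 N
A = pi*(21.0)^2 = 1385.4424 mm^2
stress = 14200.0 / 1385.4424 = 10.249 MPa

10.249


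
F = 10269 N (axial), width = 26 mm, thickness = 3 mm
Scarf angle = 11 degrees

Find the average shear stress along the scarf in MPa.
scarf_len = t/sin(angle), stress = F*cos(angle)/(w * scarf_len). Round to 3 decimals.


scarf_len = 3/sin(11 deg) = 15.7225
cos(11 deg) = 0.981627
stress = 10269*0.981627/(26*15.7225) = 24.659 MPa

24.659


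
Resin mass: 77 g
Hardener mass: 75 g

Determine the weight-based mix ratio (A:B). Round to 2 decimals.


Ratio = 77 / 75 = 1.03

1.03


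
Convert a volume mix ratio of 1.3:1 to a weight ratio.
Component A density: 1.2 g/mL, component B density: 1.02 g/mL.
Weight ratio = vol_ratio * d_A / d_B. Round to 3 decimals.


= 1.3 * 1.2 / 1.02 = 1.529

1.529


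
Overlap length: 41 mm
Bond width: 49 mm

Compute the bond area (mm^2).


Bond area = 41 * 49 = 2009 mm^2

2009


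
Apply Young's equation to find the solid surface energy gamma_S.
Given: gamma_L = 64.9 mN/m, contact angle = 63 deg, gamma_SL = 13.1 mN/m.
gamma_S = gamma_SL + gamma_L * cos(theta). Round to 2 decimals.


theta_rad = 63 * pi/180 = 1.099557
gamma_S = 13.1 + 64.9 * cos(1.099557)
= 42.56 mN/m

42.56


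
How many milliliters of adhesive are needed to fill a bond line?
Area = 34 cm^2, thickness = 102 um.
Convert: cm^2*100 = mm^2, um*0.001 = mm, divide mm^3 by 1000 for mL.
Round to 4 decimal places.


= (34 * 100) * (102 * 0.001) / 1000
= 0.3468 mL

0.3468


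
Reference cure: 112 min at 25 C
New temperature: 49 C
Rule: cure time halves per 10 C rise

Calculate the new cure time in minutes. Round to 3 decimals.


factor = 2^((49-25)/10) = 5.2780
t_new = 112 / 5.2780 = 21.220 min

21.220


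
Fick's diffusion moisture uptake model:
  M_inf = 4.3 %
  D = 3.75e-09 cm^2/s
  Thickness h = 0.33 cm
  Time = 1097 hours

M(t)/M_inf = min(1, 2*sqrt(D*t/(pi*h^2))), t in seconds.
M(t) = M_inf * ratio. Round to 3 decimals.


t_sec = 1097 * 3600 = 3949200
ratio = 2*sqrt(3.75e-09*3949200/(pi*0.33^2))
= min(1, 0.416113)
= 0.416113
M(t) = 4.3 * 0.416113 = 1.789 %

1.789


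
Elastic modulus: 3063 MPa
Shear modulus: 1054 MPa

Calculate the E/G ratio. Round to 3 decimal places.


E / G = 3063 / 1054 = 2.906

2.906


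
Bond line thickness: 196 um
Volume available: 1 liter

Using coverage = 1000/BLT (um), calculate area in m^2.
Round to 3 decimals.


1 L = 1e6 mm^3, thickness = 196 um = 0.196 mm
Area = 1e6 / 0.196 mm^2 = (1e6 / 0.196) / 1e6 m^2 = 1000 / 196 m^2
= 5.102 m^2

5.102


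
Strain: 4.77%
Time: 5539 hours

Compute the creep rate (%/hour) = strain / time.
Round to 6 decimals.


Creep rate = 4.77 / 5539
= 0.000861 %/h

0.000861


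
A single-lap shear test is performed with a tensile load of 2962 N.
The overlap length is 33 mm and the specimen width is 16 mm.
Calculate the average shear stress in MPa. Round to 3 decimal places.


Shear stress = F / (overlap * width)
= 2962 / (33 * 16)
= 2962 / 528
= 5.610 MPa

5.610


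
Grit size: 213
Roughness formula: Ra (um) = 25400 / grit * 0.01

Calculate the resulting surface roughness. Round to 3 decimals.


Ra = 25400 / 213 * 0.01
= 1.192 um

1.192


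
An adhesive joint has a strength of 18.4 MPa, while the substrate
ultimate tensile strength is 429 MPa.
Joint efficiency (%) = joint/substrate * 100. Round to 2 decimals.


Efficiency = 18.4 / 429 * 100
= 4.29%

4.29


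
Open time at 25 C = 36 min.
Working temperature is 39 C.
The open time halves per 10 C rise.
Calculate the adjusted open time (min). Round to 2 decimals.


factor = 2^((39 - 25) / 10) = 2.6390
ot = 36 / 2.6390 = 13.64 min

13.64


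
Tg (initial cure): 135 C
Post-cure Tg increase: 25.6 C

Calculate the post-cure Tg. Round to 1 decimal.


Post-cure Tg = 135 + 25.6 = 160.6 C

160.6


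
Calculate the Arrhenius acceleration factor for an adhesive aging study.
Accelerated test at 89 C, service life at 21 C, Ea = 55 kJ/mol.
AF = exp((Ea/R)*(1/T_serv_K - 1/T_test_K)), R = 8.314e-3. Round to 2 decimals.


T_test = 362.15 K, T_serv = 294.15 K
Ea/R = 55 / 0.008314 = 6615.35
AF = exp(6615.35 * (1/294.15 - 1/362.15))
= 68.23

68.23


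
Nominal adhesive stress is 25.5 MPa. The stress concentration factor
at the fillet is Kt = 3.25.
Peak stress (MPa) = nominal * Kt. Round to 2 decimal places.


Peak = 25.5 * 3.25 = 82.88 MPa

82.88


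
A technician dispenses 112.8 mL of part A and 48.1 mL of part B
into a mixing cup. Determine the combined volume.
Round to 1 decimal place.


Combined volume = 112.8 + 48.1
= 160.9 mL

160.9


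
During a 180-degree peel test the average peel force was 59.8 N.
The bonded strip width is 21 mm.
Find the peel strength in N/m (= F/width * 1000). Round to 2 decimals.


Peel strength = F/width * 1000
= 59.8 / 21 * 1000
= 2847.62 N/m

2847.62


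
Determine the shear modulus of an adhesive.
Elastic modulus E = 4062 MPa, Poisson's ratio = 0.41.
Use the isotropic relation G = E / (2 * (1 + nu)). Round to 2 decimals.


G = 4062 / (2*(1+0.41)) = 4062 / 2.82
= 1440.43 MPa

1440.43


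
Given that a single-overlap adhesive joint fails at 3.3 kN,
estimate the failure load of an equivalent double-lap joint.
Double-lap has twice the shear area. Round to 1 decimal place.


Double-lap factor = 2
Expected load = 3.3 * 2 = 6.6 kN

6.6


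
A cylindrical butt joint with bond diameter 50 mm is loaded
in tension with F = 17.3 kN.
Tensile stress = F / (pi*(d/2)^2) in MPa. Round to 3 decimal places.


Area = pi * (50/2)^2 = 1963.4954 mm^2
Stress = 17.3*1000 / 1963.4954
= 8.811 MPa

8.811


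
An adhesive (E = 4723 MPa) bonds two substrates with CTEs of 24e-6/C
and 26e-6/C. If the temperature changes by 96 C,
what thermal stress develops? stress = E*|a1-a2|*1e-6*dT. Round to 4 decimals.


Stress = 4723 * |24 - 26| * 1e-6 * 96
= 0.9068 MPa

0.9068


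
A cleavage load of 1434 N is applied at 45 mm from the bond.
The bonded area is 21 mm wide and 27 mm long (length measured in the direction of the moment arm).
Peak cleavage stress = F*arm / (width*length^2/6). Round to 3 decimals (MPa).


Moment = 1434 * 45 = 64530 N*mm
Section modulus = 21 * 729 / 6 = 15309 / 6 mm^3
Stress = 64530 / (15309 / 6) = 387180 / 15309
= 25.291 MPa

25.291


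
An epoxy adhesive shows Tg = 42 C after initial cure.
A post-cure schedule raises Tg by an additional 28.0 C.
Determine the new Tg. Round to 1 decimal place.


New Tg = 42 + 28.0
= 70.0 C

70.0


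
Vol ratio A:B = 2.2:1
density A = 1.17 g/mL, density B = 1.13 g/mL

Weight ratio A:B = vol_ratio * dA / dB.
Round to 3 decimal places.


Weight ratio = 2.2 * 1.17 / 1.13
= 2.278

2.278


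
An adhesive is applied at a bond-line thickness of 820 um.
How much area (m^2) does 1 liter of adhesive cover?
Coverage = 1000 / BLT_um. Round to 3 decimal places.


Coverage = 1000 / 820 = 1.220 m^2

1.220


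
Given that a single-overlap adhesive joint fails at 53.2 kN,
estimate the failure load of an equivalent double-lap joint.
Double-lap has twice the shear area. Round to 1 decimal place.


Double-lap factor = 2
Expected load = 53.2 * 2 = 106.4 kN

106.4


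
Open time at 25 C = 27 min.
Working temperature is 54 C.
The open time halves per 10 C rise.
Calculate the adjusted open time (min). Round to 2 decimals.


factor = 2^((54 - 25) / 10) = 7.4643
ot = 27 / 7.4643 = 3.62 min

3.62


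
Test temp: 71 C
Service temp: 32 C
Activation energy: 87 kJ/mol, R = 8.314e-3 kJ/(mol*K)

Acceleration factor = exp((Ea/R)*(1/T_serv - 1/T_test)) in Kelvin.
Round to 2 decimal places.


AF = exp((87/0.008314)*(1/305.15 - 1/344.15))
= 48.72

48.72


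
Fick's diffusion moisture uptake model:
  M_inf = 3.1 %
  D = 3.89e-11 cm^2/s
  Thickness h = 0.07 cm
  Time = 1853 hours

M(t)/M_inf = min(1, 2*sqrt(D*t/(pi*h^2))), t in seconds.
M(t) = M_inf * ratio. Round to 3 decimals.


t_sec = 1853 * 3600 = 6670800
ratio = 2*sqrt(3.89e-11*6670800/(pi*0.07^2))
= min(1, 0.259669)
= 0.259669
M(t) = 3.1 * 0.259669 = 0.805 %

0.805


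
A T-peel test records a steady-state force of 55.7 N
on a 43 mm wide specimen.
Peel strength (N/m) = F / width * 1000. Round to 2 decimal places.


Peel strength = 55.7 / 43 * 1000
= 1295.35 N/m

1295.35


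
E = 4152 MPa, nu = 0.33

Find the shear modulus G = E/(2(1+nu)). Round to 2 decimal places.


G = 4152 / (2 * 1.33)
= 1560.90 MPa

1560.90


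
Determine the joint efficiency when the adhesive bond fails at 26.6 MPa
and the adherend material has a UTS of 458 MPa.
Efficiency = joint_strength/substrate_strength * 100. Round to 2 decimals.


Joint efficiency = 26.6 / 458 * 100
= 5.81%

5.81


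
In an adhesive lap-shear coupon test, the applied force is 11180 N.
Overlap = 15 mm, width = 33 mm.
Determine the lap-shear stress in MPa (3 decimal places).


stress = F / (overlap * width)
= 11180 / (15 * 33)
= 22.586 MPa

22.586


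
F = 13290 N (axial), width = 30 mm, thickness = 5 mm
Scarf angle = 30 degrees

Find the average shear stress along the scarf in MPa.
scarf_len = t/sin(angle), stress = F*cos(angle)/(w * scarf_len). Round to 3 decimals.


scarf_len = 5/sin(30 deg) = 10.0000
cos(30 deg) = 0.866025
stress = 13290*0.866025/(30*10.0000) = 38.365 MPa

38.365


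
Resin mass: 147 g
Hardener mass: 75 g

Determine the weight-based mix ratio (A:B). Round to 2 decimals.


Ratio = 147 / 75 = 1.96

1.96


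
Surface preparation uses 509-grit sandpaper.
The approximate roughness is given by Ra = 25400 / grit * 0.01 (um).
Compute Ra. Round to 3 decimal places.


Ra = 25400 / 509 * 0.01
= 254 / 509
= 0.499 um

0.499


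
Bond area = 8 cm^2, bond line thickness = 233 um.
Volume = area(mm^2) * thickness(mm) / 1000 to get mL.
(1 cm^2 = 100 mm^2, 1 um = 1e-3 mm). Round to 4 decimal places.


area_mm2 = 8 * 100 = 800
blt_mm = 233 * 1e-3 = 0.233
vol_mm3 = 800 * 0.233 = 186.4
vol_mL = 186.4 / 1000 = 0.1864 mL

0.1864


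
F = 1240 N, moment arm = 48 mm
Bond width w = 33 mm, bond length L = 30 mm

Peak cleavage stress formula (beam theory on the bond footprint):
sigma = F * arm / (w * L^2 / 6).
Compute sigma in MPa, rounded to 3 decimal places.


sigma = (1240 * 48) / (33 * 900 / 6)
= 59520 * 6 / 29700
= 357120 / 29700
= 12.024 MPa

12.024


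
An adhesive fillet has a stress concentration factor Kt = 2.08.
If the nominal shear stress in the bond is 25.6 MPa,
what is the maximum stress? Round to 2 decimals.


Max stress = 25.6 * 2.08 = 53.25 MPa

53.25


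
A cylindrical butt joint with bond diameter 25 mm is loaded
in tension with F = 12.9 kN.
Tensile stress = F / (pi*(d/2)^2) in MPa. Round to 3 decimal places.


Area = pi * (25/2)^2 = 490.8739 mm^2
Stress = 12.9*1000 / 490.8739
= 26.280 MPa

26.280


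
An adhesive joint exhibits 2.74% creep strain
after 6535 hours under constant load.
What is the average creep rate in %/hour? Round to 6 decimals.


Creep rate = strain / time
= 2.74 / 6535
= 0.000419 %/h

0.000419


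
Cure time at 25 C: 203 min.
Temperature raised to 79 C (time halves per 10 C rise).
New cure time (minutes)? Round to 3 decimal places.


Acceleration factor = 2^(54/10) = 42.2243
New time = 203 / 42.2243 = 4.808 min

4.808


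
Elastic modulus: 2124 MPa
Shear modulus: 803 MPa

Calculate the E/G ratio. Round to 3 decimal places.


E / G = 2124 / 803 = 2.645

2.645


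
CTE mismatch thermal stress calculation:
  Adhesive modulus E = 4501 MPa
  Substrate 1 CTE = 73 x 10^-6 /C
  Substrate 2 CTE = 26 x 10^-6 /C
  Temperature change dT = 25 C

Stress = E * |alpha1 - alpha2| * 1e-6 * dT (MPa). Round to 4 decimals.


delta_alpha = |73 - 26| = 47 x 10^-6/C
Stress = 4501 * 47e-6 * 25
= 5.2887 MPa

5.2887


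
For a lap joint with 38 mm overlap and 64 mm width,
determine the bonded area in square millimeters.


Area = 38 * 64 = 2432 mm^2

2432


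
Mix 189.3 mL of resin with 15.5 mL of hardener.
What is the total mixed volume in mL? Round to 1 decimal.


Total = 189.3 + 15.5 = 204.8 mL

204.8


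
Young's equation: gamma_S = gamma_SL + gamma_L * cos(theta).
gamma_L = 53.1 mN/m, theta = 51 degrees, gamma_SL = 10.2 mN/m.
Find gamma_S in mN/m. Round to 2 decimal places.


cos(51 deg) = 0.629320
gamma_S = 10.2 + 53.1 * 0.629320
= 43.62 mN/m

43.62


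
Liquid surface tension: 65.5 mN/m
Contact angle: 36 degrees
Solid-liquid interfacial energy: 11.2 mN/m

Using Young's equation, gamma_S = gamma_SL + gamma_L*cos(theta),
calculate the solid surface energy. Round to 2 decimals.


gamma_S = 11.2 + 65.5 * cos(36)
= 64.19 mN/m

64.19


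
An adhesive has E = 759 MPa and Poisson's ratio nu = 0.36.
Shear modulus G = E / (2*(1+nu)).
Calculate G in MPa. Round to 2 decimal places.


G = 759 / (2*(1+0.36))
= 759 / 2.72
= 279.04 MPa

279.04


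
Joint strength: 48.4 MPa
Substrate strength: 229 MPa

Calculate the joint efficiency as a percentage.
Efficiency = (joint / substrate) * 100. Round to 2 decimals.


Efficiency = (48.4 / 229) * 100 = 21.14%

21.14


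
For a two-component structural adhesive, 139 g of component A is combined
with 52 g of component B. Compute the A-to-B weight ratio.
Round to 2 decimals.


Weight ratio A:B = 139 / 52
= 2.67

2.67


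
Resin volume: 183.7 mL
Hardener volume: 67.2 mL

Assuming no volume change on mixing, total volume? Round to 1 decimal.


V_total = 183.7 + 67.2 = 250.9 mL

250.9


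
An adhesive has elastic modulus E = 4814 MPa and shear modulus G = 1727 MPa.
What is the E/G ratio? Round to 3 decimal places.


E/G = 4814 / 1727 = 2.787

2.787


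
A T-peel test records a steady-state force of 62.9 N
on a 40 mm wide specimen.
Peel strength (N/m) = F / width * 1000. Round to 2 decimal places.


Peel strength = 62.9 / 40 * 1000
= 1572.50 N/m

1572.50


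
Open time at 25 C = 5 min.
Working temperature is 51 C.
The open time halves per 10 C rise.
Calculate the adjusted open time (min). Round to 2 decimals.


factor = 2^((51 - 25) / 10) = 6.0629
ot = 5 / 6.0629 = 0.82 min

0.82


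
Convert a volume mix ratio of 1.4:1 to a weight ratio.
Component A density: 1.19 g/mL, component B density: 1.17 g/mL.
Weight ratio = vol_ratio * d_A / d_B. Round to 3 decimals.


= 1.4 * 1.19 / 1.17 = 1.424

1.424


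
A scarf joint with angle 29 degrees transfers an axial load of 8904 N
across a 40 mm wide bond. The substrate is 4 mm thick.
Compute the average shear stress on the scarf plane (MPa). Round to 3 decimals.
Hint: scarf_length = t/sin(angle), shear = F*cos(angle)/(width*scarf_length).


scarf_length = 4 / sin(29 deg) = 8.2507 mm
cos(29 deg) = 0.874620
shear stress = 8904 * 0.874620 / (40 * 8.2507)
= 23.597 MPa

23.597


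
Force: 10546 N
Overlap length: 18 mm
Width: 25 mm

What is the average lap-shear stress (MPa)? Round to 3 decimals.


Average shear stress = F / (overlap * width)
= 10546 / (18 * 25)
= 23.436 MPa

23.436


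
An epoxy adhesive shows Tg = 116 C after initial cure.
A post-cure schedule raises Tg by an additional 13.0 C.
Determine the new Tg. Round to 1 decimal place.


New Tg = 116 + 13.0
= 129.0 C

129.0


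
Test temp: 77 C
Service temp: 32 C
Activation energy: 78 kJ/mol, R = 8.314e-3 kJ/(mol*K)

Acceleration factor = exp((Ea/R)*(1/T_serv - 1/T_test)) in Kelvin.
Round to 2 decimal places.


AF = exp((78/0.008314)*(1/305.15 - 1/350.15))
= 52.00

52.00


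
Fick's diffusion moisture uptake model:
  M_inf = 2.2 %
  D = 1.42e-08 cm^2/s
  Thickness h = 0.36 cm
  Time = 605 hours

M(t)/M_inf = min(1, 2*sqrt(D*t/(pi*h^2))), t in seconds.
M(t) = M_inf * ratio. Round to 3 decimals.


t_sec = 605 * 3600 = 2178000
ratio = 2*sqrt(1.42e-08*2178000/(pi*0.36^2))
= min(1, 0.551221)
= 0.551221
M(t) = 2.2 * 0.551221 = 1.213 %

1.213


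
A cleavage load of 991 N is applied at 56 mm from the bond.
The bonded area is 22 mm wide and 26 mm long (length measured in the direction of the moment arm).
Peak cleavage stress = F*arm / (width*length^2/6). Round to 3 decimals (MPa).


Moment = 991 * 56 = 55496 N*mm
Section modulus = 22 * 676 / 6 = 14872 / 6 mm^3
Stress = 55496 / (14872 / 6) = 332976 / 14872
= 22.389 MPa

22.389


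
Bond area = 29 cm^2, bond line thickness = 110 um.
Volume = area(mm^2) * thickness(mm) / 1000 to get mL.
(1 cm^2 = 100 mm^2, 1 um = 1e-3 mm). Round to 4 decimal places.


area_mm2 = 29 * 100 = 2900
blt_mm = 110 * 1e-3 = 0.11
vol_mm3 = 2900 * 0.11 = 319.0
vol_mL = 319.0 / 1000 = 0.3190 mL

0.3190


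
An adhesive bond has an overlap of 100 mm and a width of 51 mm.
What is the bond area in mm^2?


Bond area = overlap * width
= 100 * 51
= 5100 mm^2

5100


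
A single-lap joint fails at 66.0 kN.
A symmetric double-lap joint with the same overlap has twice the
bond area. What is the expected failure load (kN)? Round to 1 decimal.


Double-lap load = 2 * 66.0 = 132.0 kN

132.0


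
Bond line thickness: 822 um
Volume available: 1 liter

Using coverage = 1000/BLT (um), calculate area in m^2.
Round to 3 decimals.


1 L = 1e6 mm^3, thickness = 822 um = 0.822 mm
Area = 1e6 / 0.822 mm^2 = (1e6 / 0.822) / 1e6 m^2 = 1000 / 822 m^2
= 1.217 m^2

1.217


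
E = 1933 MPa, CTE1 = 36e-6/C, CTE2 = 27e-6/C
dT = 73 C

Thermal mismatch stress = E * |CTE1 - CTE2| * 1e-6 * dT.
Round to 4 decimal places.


= 1933 * 9e-6 * 73
= 1.2700 MPa

1.2700


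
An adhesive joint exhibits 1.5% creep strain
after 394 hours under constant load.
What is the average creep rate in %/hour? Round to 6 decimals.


Creep rate = strain / time
= 1.5 / 394
= 0.003807 %/h

0.003807


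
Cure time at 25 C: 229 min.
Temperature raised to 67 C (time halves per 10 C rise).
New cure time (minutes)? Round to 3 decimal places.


Acceleration factor = 2^(42/10) = 18.3792
New time = 229 / 18.3792 = 12.460 min

12.460


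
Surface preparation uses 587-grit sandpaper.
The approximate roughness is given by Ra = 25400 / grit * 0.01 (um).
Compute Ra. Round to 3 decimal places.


Ra = 25400 / 587 * 0.01
= 254 / 587
= 0.433 um

0.433


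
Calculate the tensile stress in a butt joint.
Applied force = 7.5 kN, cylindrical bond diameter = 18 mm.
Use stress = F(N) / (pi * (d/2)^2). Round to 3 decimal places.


A = pi * 9.0^2 = 254.4690 mm^2
sigma = 7500.0 / 254.4690 = 29.473 MPa

29.473


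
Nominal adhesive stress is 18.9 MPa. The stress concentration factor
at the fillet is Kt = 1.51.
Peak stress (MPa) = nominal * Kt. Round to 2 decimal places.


Peak = 18.9 * 1.51 = 28.54 MPa

28.54


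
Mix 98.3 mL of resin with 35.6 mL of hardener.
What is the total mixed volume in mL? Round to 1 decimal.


Total = 98.3 + 35.6 = 133.9 mL

133.9


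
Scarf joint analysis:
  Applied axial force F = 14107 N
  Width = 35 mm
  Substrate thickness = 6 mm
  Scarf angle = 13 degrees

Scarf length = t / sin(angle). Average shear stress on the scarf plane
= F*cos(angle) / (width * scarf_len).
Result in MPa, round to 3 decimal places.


Scarf length = 6 / sin(13 deg) = 26.6725 mm
cos(13 deg) = 0.974370
Shear = 14107 * 0.974370 / (35 * 26.6725)
= 14.724 MPa

14.724


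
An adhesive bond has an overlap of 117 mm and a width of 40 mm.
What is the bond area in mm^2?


Bond area = overlap * width
= 117 * 40
= 4680 mm^2

4680


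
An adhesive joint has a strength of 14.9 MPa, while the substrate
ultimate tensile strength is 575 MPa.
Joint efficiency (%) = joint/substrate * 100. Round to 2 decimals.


Efficiency = 14.9 / 575 * 100
= 2.59%

2.59


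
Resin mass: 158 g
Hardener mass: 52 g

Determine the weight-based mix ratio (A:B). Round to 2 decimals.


Ratio = 158 / 52 = 3.04

3.04


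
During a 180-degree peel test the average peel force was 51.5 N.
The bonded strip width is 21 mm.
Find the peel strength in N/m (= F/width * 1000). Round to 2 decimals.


Peel strength = F/width * 1000
= 51.5 / 21 * 1000
= 2452.38 N/m

2452.38


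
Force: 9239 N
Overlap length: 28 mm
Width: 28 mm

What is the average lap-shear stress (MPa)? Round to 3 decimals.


Average shear stress = F / (overlap * width)
= 9239 / (28 * 28)
= 11.784 MPa

11.784


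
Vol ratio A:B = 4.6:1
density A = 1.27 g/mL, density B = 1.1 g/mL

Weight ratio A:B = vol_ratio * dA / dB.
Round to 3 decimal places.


Weight ratio = 4.6 * 1.27 / 1.1
= 5.311

5.311


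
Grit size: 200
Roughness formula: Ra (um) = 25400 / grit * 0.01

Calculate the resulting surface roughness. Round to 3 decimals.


Ra = 25400 / 200 * 0.01
= 1.270 um

1.270


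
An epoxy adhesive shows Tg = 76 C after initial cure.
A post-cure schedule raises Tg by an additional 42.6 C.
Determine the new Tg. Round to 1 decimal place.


New Tg = 76 + 42.6
= 118.6 C

118.6


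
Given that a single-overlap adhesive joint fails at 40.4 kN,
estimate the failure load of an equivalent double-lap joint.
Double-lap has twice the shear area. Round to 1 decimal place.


Double-lap factor = 2
Expected load = 40.4 * 2 = 80.8 kN

80.8


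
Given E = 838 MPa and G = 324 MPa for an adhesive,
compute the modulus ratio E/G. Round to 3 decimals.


E/G ratio = 838 / 324 = 2.586

2.586


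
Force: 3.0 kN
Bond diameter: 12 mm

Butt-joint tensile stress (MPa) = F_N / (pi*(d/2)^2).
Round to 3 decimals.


F_N = 3.0 * 1000 = 3000.0 N
A = pi*(6.0)^2 = 113.0973 mm^2
stress = 3000.0 / 113.0973 = 26.526 MPa

26.526


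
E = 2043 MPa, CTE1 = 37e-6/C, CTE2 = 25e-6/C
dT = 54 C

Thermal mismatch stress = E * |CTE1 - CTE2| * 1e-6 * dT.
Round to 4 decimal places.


= 2043 * 12e-6 * 54
= 1.3239 MPa

1.3239


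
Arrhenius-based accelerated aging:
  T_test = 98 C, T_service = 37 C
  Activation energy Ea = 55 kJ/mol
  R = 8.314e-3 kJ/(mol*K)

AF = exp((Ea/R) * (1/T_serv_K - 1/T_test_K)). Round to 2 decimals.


T_test_K = 371.15, T_serv_K = 310.15
AF = exp((55/8.314e-3) * (1/310.15 - 1/371.15))
= 33.30

33.30


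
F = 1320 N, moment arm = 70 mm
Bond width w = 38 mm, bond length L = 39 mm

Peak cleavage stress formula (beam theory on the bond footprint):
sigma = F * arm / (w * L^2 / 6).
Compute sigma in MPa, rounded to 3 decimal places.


sigma = (1320 * 70) / (38 * 1521 / 6)
= 92400 * 6 / 57798
= 554400 / 57798
= 9.592 MPa

9.592


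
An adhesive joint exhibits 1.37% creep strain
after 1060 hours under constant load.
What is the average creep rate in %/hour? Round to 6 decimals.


Creep rate = strain / time
= 1.37 / 1060
= 0.001292 %/h

0.001292


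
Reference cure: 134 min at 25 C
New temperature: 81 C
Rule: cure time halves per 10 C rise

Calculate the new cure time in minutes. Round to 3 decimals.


factor = 2^((81-25)/10) = 48.5029
t_new = 134 / 48.5029 = 2.763 min

2.763


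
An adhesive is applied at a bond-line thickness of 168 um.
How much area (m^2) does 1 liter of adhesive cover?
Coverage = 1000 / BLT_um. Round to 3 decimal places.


Coverage = 1000 / 168 = 5.952 m^2

5.952


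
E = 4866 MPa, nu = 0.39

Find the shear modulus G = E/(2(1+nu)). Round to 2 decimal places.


G = 4866 / (2 * 1.39)
= 1750.36 MPa

1750.36


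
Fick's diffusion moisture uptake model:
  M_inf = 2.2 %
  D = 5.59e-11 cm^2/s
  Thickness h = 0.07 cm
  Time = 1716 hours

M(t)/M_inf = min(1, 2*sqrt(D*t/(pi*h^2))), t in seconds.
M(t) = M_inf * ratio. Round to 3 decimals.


t_sec = 1716 * 3600 = 6177600
ratio = 2*sqrt(5.59e-11*6177600/(pi*0.07^2))
= min(1, 0.299552)
= 0.299552
M(t) = 2.2 * 0.299552 = 0.659 %

0.659


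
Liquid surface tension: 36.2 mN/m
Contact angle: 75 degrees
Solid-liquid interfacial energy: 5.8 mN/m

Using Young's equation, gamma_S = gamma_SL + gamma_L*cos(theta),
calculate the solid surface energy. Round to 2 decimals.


gamma_S = 5.8 + 36.2 * cos(75)
= 15.17 mN/m

15.17


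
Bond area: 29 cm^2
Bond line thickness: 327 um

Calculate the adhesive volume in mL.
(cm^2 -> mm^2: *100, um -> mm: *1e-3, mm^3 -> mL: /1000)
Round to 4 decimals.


V = 29*100 * 327*1e-3 / 1000
= 0.9483 mL

0.9483


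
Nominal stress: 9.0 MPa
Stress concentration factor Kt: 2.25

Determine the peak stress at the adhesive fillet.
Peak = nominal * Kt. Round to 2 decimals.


Peak stress = 9.0 * 2.25
= 20.25 MPa

20.25


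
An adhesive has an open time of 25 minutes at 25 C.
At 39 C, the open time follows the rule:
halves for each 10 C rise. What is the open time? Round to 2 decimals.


Factor = 2^((39-25)/10) = 2.6390
Open time = 25 / 2.6390 = 9.47 min

9.47


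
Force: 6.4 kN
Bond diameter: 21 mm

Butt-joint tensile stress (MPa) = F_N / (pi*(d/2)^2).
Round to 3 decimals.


F_N = 6.4 * 1000 = 6400.0 N
A = pi*(10.5)^2 = 346.3606 mm^2
stress = 6400.0 / 346.3606 = 18.478 MPa

18.478


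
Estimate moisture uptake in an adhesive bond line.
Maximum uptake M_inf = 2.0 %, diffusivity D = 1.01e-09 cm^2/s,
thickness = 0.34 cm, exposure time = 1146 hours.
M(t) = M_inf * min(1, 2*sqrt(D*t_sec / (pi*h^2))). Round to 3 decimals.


Convert time: 1146 h = 4125600 s
ratio = min(1, 2*sqrt(1.01e-09*4125600/(pi*0.34^2)))
= 0.214230
M(t) = 2.0 * 0.214230 = 0.428%

0.428


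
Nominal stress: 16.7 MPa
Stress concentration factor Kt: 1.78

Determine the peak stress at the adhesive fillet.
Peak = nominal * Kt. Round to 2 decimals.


Peak stress = 16.7 * 1.78
= 29.73 MPa

29.73


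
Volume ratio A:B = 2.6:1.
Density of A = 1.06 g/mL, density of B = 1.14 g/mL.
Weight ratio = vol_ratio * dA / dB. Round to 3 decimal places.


Wt ratio = 2.6 * 1.06 / 1.14
= 2.418

2.418


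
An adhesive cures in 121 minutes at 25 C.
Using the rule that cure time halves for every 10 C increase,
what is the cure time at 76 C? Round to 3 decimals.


Factor = 2^((76 - 25) / 10) = 34.2968
Cure time = 121 / 34.2968
= 3.528 minutes

3.528


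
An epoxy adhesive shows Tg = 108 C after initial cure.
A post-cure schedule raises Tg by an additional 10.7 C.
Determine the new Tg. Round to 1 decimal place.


New Tg = 108 + 10.7
= 118.7 C

118.7


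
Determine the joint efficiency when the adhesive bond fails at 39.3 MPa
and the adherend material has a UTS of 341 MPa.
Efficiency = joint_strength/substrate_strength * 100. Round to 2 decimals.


Joint efficiency = 39.3 / 341 * 100
= 11.52%

11.52


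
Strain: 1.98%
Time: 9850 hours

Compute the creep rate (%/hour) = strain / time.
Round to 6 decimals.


Creep rate = 1.98 / 9850
= 0.000201 %/h

0.000201


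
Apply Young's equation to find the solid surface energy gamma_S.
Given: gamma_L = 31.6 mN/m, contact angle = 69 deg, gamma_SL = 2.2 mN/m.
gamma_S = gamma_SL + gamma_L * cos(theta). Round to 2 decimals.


theta_rad = 69 * pi/180 = 1.204277
gamma_S = 2.2 + 31.6 * cos(1.204277)
= 13.52 mN/m

13.52


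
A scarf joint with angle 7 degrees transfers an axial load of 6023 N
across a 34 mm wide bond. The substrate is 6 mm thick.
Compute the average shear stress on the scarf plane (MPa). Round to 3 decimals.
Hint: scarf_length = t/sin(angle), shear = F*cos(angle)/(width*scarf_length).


scarf_length = 6 / sin(7 deg) = 49.2331 mm
cos(7 deg) = 0.992546
shear stress = 6023 * 0.992546 / (34 * 49.2331)
= 3.571 MPa

3.571


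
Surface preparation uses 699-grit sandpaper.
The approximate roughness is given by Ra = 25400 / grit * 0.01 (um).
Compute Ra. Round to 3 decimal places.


Ra = 25400 / 699 * 0.01
= 254 / 699
= 0.363 um

0.363


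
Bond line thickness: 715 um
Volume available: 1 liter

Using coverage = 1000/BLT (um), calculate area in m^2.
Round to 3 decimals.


1 L = 1e6 mm^3, thickness = 715 um = 0.715 mm
Area = 1e6 / 0.715 mm^2 = (1e6 / 0.715) / 1e6 m^2 = 1000 / 715 m^2
= 1.399 m^2

1.399


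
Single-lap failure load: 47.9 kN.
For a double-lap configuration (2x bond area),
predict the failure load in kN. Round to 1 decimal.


Failure load = 47.9 * 2 = 95.8 kN

95.8


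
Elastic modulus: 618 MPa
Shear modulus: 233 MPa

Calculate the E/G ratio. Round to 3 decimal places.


E / G = 618 / 233 = 2.652

2.652


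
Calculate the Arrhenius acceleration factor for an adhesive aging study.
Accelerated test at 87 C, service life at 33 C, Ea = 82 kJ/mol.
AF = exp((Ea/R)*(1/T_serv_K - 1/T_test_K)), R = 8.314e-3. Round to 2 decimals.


T_test = 360.15 K, T_serv = 306.15 K
Ea/R = 82 / 0.008314 = 9862.88
AF = exp(9862.88 * (1/306.15 - 1/360.15))
= 125.26

125.26


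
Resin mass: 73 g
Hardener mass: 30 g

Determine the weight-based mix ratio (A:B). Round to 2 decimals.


Ratio = 73 / 30 = 2.43

2.43


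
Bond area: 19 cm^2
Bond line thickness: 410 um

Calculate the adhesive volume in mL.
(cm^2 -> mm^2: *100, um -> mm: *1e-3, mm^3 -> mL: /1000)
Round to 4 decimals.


V = 19*100 * 410*1e-3 / 1000
= 0.7790 mL

0.7790


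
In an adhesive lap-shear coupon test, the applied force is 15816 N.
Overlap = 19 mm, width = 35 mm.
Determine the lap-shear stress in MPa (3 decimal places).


stress = F / (overlap * width)
= 15816 / (19 * 35)
= 23.783 MPa

23.783


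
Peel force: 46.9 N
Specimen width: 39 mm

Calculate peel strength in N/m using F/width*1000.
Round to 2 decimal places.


Peel strength = 46.9 / 39 * 1000 = 1202.56 N/m

1202.56


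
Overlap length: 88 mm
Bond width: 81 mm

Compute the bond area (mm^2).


Bond area = 88 * 81 = 7128 mm^2

7128


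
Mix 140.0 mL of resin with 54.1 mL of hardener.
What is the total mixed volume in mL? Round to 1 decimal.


Total = 140.0 + 54.1 = 194.1 mL

194.1


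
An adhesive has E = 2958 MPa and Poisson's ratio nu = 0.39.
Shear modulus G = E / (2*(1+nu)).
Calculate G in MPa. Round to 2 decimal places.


G = 2958 / (2*(1+0.39))
= 2958 / 2.78
= 1064.03 MPa

1064.03


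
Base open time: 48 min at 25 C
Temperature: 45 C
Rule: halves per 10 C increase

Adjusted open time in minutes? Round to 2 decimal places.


Acceleration = 2^((45-25)/10) = 4.0000
Open time = 48 / 4.0000 = 12.00 min

12.00


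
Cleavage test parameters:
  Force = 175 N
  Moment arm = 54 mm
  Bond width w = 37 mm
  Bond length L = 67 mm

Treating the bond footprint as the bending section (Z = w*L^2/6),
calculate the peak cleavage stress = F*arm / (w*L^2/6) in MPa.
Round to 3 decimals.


M = 175 * 54 = 9450 N*mm
Z = 37 * 67^2 / 6 = 166093 / 6 mm^3
sigma = M / Z = 6 * 9450 / 166093 = 56700 / 166093
= 0.341 MPa

0.341


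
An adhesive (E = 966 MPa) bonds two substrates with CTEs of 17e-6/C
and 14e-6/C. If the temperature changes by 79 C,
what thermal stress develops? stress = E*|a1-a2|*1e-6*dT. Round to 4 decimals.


Stress = 966 * |17 - 14| * 1e-6 * 79
= 0.2289 MPa

0.2289


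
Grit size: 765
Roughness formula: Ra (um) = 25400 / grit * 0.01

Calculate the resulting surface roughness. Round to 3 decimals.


Ra = 25400 / 765 * 0.01
= 0.332 um

0.332
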